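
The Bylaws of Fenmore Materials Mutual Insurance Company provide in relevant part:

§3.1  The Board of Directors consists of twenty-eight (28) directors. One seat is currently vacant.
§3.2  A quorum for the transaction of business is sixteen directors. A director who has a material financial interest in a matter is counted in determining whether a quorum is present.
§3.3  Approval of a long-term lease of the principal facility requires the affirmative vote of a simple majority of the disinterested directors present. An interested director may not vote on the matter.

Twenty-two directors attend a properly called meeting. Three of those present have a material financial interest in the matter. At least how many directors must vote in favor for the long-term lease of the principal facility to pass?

The long-term lease of the principal facility requires a majority of the disinterested directors present (22 − 3 = 19).
A majority of 19 is 10.

10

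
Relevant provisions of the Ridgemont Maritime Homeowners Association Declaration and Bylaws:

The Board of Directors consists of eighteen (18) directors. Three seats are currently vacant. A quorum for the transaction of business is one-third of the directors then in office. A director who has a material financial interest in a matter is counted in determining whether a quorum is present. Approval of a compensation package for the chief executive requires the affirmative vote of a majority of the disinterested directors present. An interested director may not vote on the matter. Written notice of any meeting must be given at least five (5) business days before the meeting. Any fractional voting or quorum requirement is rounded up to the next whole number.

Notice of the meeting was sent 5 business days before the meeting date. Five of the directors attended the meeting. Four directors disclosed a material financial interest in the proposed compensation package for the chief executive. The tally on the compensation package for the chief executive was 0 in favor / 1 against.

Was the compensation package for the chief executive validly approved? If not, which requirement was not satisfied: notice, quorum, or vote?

Invalid — vote requirement not satisfied.

Notice: 5 business days given; 5 required (5 ≥ 5). Satisfied.
Quorum: 5 present (interested directors count toward quorum); quorum is 5. Satisfied.
Vote: the compensation package for the chief executive requires a majority of the disinterested directors present (5 − 4 = 1). A majority of 1 is 1, so 1 affirmative vote is needed; 0 voted in favor. Not satisfied.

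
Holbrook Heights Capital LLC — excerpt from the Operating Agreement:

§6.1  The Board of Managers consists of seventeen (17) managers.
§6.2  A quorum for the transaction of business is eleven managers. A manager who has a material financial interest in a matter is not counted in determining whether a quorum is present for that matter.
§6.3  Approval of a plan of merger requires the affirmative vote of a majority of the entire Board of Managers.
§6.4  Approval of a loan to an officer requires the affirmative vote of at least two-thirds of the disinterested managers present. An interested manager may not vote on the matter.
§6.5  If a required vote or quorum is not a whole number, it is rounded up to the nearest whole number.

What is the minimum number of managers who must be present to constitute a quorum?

The quorum is fixed at 11.

11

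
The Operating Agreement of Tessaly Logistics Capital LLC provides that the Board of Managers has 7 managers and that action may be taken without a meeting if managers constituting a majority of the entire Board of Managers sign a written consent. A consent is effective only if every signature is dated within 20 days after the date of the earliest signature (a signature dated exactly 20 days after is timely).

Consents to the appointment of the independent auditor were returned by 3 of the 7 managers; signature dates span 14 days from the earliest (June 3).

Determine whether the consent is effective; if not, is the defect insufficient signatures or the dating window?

Signatures required: a majority of 7 — a majority of 7 is 4, so 4 needed; 3 signed. Insufficient.
Dating window: the latest signature is 14 days after the earliest; the limit is 20 days. Within the window.

Not effective — insufficient signatures.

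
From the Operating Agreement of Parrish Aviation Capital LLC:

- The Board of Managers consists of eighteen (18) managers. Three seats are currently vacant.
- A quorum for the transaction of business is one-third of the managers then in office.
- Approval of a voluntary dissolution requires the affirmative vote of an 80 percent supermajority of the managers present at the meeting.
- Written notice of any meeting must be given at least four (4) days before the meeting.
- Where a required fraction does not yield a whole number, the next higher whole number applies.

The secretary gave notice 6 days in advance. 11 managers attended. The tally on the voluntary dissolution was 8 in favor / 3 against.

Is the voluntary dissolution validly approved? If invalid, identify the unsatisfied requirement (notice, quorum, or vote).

Invalid — vote requirement not satisfied.

Notice: 6 days given; 4 required (6 ≥ 4). Satisfied.
Quorum: 11 present; quorum is 5. Satisfied.
Vote: the voluntary dissolution requires four-fifths of the managers present (11). 4/5 of 11 = 8.80, rounded up to 9, so 9 affirmative votes are needed; 8 voted in favor. Not satisfied.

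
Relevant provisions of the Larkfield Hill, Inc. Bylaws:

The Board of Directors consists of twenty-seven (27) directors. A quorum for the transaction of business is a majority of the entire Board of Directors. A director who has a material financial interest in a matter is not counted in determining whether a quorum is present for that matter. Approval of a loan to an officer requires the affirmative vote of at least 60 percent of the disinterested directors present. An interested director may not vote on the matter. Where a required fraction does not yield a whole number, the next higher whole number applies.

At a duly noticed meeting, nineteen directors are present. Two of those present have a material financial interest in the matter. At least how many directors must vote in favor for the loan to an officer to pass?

The loan to an officer requires three-fifths of the disinterested directors present (19 − 2 = 17).
3/5 of 17 = 10.20, rounded up to 11.

11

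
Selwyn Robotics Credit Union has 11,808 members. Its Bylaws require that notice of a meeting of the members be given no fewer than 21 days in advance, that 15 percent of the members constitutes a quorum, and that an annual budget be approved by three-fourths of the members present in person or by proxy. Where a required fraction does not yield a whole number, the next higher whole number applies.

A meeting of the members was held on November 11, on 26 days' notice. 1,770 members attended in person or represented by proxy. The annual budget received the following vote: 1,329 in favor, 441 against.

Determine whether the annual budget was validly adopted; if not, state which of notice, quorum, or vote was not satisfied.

Invalid — quorum requirement not satisfied.

Notice: 26 days given; 21 required. Satisfied.
Quorum: 15% of 11,808 = 1,771.20, rounded up to 1,772; 1,770 present. Not satisfied.
Vote: requires three-fourths of those present (1,770); 3/4 of 1770 = 1327.50, rounded up to 1328, so 1,328 needed; 1,329 in favor. Satisfied.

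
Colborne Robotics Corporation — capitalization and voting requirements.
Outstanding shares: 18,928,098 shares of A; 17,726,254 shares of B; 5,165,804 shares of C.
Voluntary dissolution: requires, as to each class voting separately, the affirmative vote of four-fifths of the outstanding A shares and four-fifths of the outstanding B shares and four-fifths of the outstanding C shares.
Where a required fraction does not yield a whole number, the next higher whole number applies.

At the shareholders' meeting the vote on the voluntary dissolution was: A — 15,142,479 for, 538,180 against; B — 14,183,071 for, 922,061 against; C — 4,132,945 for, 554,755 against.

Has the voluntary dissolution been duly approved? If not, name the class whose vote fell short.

Approved — every class gave the required vote.

A: 4/5 of 18928098 = 15142478.40, rounded up to 15142479; 15,142,479 required, 15,142,479 in favor — approved.
B: 4/5 of 17726254 = 14181003.20, rounded up to 14181004; 14,181,004 required, 14,183,071 in favor — approved.
C: 4/5 of 5165804 = 4132643.20, rounded up to 4132644; 4,132,644 required, 4,132,945 in favor — approved.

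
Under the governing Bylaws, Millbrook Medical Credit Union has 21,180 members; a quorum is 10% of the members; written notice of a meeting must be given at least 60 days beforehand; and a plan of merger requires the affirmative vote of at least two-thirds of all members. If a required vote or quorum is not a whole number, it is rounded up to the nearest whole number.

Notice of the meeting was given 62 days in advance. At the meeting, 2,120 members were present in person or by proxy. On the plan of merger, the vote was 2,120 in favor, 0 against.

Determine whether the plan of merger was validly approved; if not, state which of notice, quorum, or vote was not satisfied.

Invalid — vote requirement not satisfied.

Notice: 62 days given; 60 required. Satisfied.
Quorum: 10% of 21,180 = 2,118; 2,120 present. Satisfied.
Vote: requires two-thirds of all members (21,180); 2/3 of 21180 = 14120, so 14,120 needed; 2,120 in favor. Not satisfied.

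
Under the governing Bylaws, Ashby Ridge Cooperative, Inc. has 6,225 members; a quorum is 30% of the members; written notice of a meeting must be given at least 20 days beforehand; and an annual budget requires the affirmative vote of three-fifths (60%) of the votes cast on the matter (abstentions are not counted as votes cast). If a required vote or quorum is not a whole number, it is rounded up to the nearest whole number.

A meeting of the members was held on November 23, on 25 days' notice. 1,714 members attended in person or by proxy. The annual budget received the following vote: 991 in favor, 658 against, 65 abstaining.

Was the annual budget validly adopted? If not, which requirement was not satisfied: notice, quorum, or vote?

Notice: 25 days given; 20 required. Satisfied.
Quorum: 30% of 6,225 = 1,867.50, rounded up to 1,868; 1,714 present. Not satisfied.
Vote: requires three-fifths of the votes cast (1,714 − 65 abstaining = 1,649); 3/5 of 1649 = 989.40, rounded up to 990, so 990 needed; 991 in favor. Satisfied.

Invalid — quorum requirement not satisfied.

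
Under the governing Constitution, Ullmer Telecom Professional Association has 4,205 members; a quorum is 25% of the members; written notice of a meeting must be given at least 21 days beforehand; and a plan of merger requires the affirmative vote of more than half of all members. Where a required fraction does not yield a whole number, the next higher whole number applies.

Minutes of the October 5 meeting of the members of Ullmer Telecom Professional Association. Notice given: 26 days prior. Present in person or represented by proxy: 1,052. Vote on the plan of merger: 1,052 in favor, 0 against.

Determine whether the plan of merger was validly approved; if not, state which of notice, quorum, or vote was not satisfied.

Notice: 26 days given; 21 required. Satisfied.
Quorum: 25% of 4,205 = 1,051.25, rounded up to 1,052; 1,052 present. Satisfied.
Vote: requires a majority of all members (4,205); a majority of 4205 is 2103, so 2,103 needed; 1,052 in favor. Not satisfied.

Invalid — vote requirement not satisfied.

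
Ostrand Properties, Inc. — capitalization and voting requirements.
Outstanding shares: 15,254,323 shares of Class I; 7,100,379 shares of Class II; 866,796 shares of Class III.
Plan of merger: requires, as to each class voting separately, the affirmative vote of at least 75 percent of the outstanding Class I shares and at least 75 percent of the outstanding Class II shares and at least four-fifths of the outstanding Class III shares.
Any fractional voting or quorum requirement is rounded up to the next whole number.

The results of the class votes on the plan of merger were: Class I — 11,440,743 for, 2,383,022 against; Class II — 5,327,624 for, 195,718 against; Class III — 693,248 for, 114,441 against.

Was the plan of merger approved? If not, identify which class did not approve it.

Not approved — the Class III shares did not give the required vote.

Class I: 3/4 of 15254323 = 11440742.25, rounded up to 11440743; 11,440,743 required, 11,440,743 in favor — approved.
Class II: 3/4 of 7100379 = 5325284.25, rounded up to 5325285; 5,325,285 required, 5,327,624 in favor — approved.
Class III: 4/5 of 866796 = 693436.80, rounded up to 693437; 693,437 required, 693,248 in favor — not approved.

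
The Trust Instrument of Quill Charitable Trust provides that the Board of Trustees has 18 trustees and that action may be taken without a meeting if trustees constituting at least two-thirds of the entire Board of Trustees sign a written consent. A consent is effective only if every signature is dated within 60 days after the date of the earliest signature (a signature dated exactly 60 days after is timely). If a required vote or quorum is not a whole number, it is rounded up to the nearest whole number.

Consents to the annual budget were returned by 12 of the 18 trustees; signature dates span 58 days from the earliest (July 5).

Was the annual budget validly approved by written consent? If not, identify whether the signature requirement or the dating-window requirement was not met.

Effective — both the signature and dating-window requirements are satisfied.

Signatures required: at least two-thirds of 18 — 2/3 of 18 = 12, so 12 needed; 12 signed. Sufficient.
Dating window: the latest signature is 58 days after the earliest; the limit is 60 days. Within the window.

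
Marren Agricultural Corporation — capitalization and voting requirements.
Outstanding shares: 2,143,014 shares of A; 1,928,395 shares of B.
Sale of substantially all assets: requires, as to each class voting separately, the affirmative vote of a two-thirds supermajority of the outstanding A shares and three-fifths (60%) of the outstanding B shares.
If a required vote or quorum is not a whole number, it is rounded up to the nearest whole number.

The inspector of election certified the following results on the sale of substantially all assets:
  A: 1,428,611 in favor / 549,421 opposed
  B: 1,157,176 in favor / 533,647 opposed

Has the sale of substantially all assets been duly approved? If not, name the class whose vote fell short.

Not approved — the A shares did not give the required vote.

A: 2/3 of 2143014 = 1428676; 1,428,676 required, 1,428,611 in favor — not approved.
B: 3/5 of 1928395 = 1157037; 1,157,037 required, 1,157,176 in favor — approved.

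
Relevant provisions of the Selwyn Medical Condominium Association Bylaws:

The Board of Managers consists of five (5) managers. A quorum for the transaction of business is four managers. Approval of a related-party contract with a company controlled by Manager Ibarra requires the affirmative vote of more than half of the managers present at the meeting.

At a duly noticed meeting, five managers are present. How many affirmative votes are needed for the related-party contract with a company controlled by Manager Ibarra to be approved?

The related-party contract with a company controlled by Manager Ibarra requires a majority of the managers present (5).
A majority of 5 is 3.

3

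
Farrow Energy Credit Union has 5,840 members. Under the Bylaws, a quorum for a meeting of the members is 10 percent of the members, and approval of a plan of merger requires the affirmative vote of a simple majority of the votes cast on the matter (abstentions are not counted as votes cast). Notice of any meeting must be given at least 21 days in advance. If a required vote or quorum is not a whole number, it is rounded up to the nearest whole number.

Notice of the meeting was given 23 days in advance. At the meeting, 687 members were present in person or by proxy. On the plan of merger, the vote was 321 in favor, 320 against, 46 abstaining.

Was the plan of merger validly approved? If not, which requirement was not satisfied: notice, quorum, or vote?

Valid — all requirements satisfied.

Notice: 23 days given; 21 required. Satisfied.
Quorum: 10% of 5,840 = 584; 687 present. Satisfied.
Vote: requires a majority of the votes cast (687 − 46 abstaining = 641); a majority of 641 is 321, so 321 needed; 321 in favor. Satisfied.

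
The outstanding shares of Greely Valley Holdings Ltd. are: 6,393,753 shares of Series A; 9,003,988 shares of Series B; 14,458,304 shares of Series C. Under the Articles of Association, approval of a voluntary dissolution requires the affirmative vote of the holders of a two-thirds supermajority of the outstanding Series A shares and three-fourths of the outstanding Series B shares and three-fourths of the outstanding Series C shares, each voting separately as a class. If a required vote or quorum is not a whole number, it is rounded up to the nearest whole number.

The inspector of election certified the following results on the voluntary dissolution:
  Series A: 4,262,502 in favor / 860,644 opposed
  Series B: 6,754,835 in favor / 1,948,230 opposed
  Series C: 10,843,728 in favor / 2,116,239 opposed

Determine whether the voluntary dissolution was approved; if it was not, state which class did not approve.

Approved — every class gave the required vote.

Series A: 2/3 of 6393753 = 4262502; 4,262,502 required, 4,262,502 in favor — approved.
Series B: 3/4 of 9003988 = 6752991; 6,752,991 required, 6,754,835 in favor — approved.
Series C: 3/4 of 14458304 = 10843728; 10,843,728 required, 10,843,728 in favor — approved.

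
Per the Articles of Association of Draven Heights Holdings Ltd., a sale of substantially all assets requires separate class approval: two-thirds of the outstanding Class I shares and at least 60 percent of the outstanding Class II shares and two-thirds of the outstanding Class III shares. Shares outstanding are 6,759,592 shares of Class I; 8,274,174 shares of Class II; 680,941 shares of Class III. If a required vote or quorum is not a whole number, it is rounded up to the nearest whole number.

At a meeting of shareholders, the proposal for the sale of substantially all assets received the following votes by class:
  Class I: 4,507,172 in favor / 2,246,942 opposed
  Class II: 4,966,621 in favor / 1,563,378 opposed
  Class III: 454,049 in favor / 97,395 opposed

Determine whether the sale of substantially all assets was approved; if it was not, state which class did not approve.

Class I: 2/3 of 6759592 = 4506394.67, rounded up to 4506395; 4,506,395 required, 4,507,172 in favor — approved.
Class II: 3/5 of 8274174 = 4964504.40, rounded up to 4964505; 4,964,505 required, 4,966,621 in favor — approved.
Class III: 2/3 of 680941 = 453960.67, rounded up to 453961; 453,961 required, 454,049 in favor — approved.

Approved — every class gave the required vote.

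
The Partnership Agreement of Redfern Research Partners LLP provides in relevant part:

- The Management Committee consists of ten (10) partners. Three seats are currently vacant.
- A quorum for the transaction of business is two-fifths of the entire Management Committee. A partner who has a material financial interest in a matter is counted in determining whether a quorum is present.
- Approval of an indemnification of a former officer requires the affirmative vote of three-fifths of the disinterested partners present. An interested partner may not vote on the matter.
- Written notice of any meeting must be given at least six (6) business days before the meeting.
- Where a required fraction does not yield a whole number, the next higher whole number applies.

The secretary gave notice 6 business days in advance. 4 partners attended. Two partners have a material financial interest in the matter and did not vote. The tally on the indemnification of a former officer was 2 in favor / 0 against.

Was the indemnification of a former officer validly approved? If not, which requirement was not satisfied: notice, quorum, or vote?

Notice: 6 business days given; 6 required (6 ≥ 6). Satisfied.
Quorum: 4 present (interested partners count toward quorum); quorum is 4. Satisfied.
Vote: the indemnification of a former officer requires three-fifths of the disinterested partners present (4 − 2 = 2). 3/5 of 2 = 1.20, rounded up to 2, so 2 affirmative votes are needed; 2 voted in favor. Satisfied.

Valid — all requirements satisfied.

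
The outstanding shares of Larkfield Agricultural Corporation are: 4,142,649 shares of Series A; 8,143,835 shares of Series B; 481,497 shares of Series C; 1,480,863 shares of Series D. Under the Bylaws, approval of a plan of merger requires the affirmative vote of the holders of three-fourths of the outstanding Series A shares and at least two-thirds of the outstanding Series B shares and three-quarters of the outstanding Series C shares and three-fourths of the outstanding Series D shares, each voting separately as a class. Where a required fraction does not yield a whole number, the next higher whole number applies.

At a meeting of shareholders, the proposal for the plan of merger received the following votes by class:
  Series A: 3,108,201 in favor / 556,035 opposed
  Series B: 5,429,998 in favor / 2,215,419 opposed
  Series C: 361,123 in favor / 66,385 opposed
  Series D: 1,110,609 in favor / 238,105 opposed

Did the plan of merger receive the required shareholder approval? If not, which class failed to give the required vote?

Not approved — the Series D shares did not give the required vote.

Series A: 3/4 of 4142649 = 3106986.75, rounded up to 3106987; 3,106,987 required, 3,108,201 in favor — approved.
Series B: 2/3 of 8143835 = 5429223.33, rounded up to 5429224; 5,429,224 required, 5,429,998 in favor — approved.
Series C: 3/4 of 481497 = 361122.75, rounded up to 361123; 361,123 required, 361,123 in favor — approved.
Series D: 3/4 of 1480863 = 1110647.25, rounded up to 1110648; 1,110,648 required, 1,110,609 in favor — not approved.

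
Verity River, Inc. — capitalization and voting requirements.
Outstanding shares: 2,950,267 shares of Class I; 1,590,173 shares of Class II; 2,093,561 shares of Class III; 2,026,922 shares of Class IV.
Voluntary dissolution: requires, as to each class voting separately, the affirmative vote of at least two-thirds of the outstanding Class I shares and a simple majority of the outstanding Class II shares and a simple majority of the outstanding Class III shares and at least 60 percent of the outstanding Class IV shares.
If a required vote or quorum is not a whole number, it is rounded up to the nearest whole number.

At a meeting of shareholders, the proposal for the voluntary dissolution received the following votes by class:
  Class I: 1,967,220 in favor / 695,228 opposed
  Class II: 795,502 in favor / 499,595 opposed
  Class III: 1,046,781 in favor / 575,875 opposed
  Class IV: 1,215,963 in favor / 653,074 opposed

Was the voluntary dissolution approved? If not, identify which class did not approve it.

Class I: 2/3 of 2950267 = 1966844.67, rounded up to 1966845; 1,966,845 required, 1,967,220 in favor — approved.
Class II: a majority of 1590173 is 795087; 795,087 required, 795,502 in favor — approved.
Class III: a majority of 2093561 is 1046781; 1,046,781 required, 1,046,781 in favor — approved.
Class IV: 3/5 of 2026922 = 1216153.20, rounded up to 1216154; 1,216,154 required, 1,215,963 in favor — not approved.

Not approved — the Class IV shares did not give the required vote.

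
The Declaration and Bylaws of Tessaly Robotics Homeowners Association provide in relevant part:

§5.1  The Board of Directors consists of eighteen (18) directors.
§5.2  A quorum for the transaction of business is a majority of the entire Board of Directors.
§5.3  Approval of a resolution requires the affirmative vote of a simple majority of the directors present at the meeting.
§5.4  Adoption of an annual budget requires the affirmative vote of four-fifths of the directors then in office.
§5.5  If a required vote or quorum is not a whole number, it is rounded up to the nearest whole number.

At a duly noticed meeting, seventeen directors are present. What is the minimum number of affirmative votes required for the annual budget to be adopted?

The annual budget requires four-fifths of the directors then in office (18).
4/5 of 18 = 14.40, rounded up to 15.

15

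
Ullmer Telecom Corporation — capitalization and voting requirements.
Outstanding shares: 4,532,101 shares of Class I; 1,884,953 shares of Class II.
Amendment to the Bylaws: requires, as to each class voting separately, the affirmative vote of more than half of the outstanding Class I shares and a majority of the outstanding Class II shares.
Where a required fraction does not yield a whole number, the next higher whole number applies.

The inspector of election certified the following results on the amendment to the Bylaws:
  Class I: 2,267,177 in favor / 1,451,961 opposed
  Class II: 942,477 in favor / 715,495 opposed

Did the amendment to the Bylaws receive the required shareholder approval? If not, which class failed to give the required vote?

Approved — every class gave the required vote.

Class I: a majority of 4532101 is 2266051; 2,266,051 required, 2,267,177 in favor — approved.
Class II: a majority of 1884953 is 942477; 942,477 required, 942,477 in favor — approved.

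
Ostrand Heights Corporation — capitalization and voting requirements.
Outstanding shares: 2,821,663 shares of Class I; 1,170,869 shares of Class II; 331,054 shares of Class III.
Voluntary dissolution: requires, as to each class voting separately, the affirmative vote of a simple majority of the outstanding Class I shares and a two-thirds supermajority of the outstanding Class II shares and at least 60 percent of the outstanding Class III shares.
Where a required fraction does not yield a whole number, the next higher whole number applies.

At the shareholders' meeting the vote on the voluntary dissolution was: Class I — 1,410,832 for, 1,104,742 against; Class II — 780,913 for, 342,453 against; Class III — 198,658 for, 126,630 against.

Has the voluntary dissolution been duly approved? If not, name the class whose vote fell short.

Approved — every class gave the required vote.

Class I: a majority of 2821663 is 1410832; 1,410,832 required, 1,410,832 in favor — approved.
Class II: 2/3 of 1170869 = 780579.33, rounded up to 780580; 780,580 required, 780,913 in favor — approved.
Class III: 3/5 of 331054 = 198632.40, rounded up to 198633; 198,633 required, 198,658 in favor — approved.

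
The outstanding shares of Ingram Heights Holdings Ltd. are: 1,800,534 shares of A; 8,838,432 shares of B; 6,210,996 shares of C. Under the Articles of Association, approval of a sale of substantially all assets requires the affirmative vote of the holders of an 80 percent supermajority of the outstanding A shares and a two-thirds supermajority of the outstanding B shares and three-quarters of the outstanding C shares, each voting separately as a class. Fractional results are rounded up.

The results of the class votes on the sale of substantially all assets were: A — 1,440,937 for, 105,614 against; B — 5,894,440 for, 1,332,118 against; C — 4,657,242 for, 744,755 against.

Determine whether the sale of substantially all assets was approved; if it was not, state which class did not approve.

Not approved — the C shares did not give the required vote.

A: 4/5 of 1800534 = 1440427.20, rounded up to 1440428; 1,440,428 required, 1,440,937 in favor — approved.
B: 2/3 of 8838432 = 5892288; 5,892,288 required, 5,894,440 in favor — approved.
C: 3/4 of 6210996 = 4658247; 4,658,247 required, 4,657,242 in favor — not approved.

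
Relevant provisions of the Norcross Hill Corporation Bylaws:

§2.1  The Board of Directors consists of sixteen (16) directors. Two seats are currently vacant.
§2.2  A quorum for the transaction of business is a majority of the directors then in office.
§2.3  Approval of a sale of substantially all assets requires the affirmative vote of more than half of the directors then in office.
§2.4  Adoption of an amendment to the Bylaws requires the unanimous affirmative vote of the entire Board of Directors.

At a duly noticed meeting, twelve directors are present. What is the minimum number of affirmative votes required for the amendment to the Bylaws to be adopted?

The amendment to the Bylaws requires the unanimous vote of the entire Board of Directors (16).
Unanimous means all 16.
(Only 12 can vote, so the amendment to the Bylaws cannot pass at this meeting, but the required vote is still 16.)

16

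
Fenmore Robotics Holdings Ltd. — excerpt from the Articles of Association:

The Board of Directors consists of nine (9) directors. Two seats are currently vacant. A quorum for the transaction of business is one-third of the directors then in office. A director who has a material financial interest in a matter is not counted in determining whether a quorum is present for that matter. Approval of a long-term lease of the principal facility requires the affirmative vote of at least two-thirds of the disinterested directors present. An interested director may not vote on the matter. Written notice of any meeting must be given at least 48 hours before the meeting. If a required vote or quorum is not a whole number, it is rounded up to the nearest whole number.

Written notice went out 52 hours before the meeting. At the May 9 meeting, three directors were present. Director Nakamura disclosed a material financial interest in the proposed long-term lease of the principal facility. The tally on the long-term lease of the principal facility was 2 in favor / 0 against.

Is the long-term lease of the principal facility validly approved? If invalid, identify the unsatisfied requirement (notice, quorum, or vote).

Notice: 52 hours given; 48 required (52 ≥ 48). Satisfied.
Quorum: 3 present, but the 1 interested director does not count, leaving 2. Quorum is 3. Not satisfied.
Vote: the long-term lease of the principal facility requires two-thirds of the disinterested directors present (3 − 1 = 2). 2/3 of 2 = 1.33, rounded up to 2, so 2 affirmative votes are needed; 2 voted in favor. Satisfied. (Moot — without a quorum no business can be validly transacted.)

Invalid — quorum requirement not satisfied.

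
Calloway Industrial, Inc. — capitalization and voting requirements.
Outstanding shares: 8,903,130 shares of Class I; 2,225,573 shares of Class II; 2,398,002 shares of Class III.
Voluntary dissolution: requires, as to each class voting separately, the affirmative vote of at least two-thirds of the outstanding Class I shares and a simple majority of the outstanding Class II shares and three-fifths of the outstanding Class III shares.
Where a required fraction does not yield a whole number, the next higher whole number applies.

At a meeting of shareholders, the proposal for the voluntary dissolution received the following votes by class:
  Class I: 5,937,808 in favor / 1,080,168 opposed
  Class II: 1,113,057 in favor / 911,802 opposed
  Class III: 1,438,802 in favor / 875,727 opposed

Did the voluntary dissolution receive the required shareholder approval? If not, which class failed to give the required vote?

Approved — every class gave the required vote.

Class I: 2/3 of 8903130 = 5935420; 5,935,420 required, 5,937,808 in favor — approved.
Class II: a majority of 2225573 is 1112787; 1,112,787 required, 1,113,057 in favor — approved.
Class III: 3/5 of 2398002 = 1438801.20, rounded up to 1438802; 1,438,802 required, 1,438,802 in favor — approved.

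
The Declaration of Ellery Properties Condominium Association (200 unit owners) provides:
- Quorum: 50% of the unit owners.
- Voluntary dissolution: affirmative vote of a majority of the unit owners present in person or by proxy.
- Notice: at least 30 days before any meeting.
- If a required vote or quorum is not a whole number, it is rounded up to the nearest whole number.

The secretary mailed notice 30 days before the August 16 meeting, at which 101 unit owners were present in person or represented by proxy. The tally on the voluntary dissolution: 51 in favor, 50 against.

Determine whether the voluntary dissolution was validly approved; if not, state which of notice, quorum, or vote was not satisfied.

Notice: 30 days given; 30 required. Satisfied.
Quorum: 50% of 200 = 100; 101 present. Satisfied.
Vote: requires a majority of those present (101); a majority of 101 is 51, so 51 needed; 51 in favor. Satisfied.

Valid — all requirements satisfied.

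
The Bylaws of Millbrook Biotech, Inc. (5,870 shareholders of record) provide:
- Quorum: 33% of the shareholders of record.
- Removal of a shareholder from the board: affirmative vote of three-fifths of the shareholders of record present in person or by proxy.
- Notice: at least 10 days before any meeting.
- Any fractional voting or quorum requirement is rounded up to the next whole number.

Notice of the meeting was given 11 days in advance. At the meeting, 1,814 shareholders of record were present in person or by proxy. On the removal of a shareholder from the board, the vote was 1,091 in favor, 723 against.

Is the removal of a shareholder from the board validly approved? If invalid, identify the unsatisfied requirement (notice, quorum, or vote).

Invalid — quorum requirement not satisfied.

Notice: 11 days given; 10 required. Satisfied.
Quorum: 33% of 5,870 = 1,937.10, rounded up to 1,938; 1,814 present. Not satisfied.
Vote: requires three-fifths of those present (1,814); 3/5 of 1814 = 1088.40, rounded up to 1089, so 1,089 needed; 1,091 in favor. Satisfied.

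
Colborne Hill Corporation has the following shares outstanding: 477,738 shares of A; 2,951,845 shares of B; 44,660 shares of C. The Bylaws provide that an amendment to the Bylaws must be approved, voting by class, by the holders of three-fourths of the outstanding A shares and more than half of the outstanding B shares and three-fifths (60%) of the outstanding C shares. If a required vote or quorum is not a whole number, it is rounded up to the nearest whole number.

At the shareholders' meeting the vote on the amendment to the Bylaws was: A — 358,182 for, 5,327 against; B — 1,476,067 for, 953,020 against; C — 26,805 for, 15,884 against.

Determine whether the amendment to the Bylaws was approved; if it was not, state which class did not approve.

Not approved — the A shares did not give the required vote.

A: 3/4 of 477738 = 358303.50, rounded up to 358304; 358,304 required, 358,182 in favor — not approved.
B: a majority of 2951845 is 1475923; 1,475,923 required, 1,476,067 in favor — approved.
C: 3/5 of 44660 = 26796; 26,796 required, 26,805 in favor — approved.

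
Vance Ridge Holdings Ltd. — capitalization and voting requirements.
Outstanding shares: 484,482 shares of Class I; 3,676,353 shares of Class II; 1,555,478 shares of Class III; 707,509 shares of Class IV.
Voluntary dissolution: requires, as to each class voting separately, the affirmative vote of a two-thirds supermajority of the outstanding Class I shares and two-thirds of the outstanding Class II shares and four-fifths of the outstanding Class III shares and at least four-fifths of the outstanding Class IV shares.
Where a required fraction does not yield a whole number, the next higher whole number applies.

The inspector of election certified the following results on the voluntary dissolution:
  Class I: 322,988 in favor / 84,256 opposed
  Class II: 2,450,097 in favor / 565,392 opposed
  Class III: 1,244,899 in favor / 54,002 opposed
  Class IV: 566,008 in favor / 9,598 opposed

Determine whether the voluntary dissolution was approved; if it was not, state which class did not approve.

Not approved — the Class II shares did not give the required vote.

Class I: 2/3 of 484482 = 322988; 322,988 required, 322,988 in favor — approved.
Class II: 2/3 of 3676353 = 2450902; 2,450,902 required, 2,450,097 in favor — not approved.
Class III: 4/5 of 1555478 = 1244382.40, rounded up to 1244383; 1,244,383 required, 1,244,899 in favor — approved.
Class IV: 4/5 of 707509 = 566007.20, rounded up to 566008; 566,008 required, 566,008 in favor — approved.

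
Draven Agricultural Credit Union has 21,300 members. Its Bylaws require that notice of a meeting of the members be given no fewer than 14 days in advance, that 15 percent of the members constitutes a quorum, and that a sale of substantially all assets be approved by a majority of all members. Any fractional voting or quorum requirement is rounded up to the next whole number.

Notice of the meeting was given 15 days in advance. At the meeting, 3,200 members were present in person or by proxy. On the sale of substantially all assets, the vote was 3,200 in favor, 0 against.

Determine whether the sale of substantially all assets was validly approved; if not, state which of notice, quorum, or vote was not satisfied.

Notice: 15 days given; 14 required. Satisfied.
Quorum: 15% of 21,300 = 3,195; 3,200 present. Satisfied.
Vote: requires a majority of all members (21,300); a majority of 21300 is 10651, so 10,651 needed; 3,200 in favor. Not satisfied.

Invalid — vote requirement not satisfied.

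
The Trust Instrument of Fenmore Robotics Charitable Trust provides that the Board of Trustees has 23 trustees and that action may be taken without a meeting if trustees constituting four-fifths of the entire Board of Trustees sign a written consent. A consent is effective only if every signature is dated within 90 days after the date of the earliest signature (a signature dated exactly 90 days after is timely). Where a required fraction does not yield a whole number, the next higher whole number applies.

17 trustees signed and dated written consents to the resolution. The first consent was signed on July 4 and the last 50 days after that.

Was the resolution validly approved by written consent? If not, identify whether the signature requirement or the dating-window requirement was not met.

Not effective — insufficient signatures.

Signatures required: four-fifths of 23 — 4/5 of 23 = 18.40, rounded up to 19, so 19 needed; 17 signed. Insufficient.
Dating window: the latest signature is 50 days after the earliest; the limit is 90 days. Within the window.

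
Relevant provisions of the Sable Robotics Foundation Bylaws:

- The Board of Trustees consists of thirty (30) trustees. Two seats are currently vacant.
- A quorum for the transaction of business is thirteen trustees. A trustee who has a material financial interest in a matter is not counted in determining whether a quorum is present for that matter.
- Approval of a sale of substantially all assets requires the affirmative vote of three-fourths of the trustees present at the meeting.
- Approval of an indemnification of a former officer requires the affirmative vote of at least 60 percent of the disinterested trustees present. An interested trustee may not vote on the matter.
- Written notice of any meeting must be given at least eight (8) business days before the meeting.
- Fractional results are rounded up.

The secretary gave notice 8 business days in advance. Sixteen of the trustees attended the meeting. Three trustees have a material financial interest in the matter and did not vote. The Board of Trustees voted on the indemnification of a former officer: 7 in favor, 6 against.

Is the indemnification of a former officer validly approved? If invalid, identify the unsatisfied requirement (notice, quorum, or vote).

Notice: 8 business days given; 8 required (8 ≥ 8). Satisfied.
Quorum: 16 present, but the 3 interested trustees do not count, leaving 13. Quorum is 13. Satisfied.
Vote: the indemnification of a former officer requires three-fifths of the disinterested trustees present (16 − 3 = 13). 3/5 of 13 = 7.80, rounded up to 8, so 8 affirmative votes are needed; 7 voted in favor. Not satisfied.

Invalid — vote requirement not satisfied.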